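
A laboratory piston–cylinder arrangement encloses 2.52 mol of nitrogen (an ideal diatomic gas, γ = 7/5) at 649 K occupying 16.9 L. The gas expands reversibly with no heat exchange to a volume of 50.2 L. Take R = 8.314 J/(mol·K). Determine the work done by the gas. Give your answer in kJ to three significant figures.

W ≈ 12.0 kJ

Adiabatic: TV^(γ−1) = const with γ = 7/5.
T₂ = T₁ (V₁/V₂)^(γ−1) = 649 × (16.9/50.2)^0.4 = 649 × 0.647 = 419.9 K.
W_by = nCᵥ(T₁ − T₂) = (2.52)(20.79)(649 − 419.9) = 12001 J.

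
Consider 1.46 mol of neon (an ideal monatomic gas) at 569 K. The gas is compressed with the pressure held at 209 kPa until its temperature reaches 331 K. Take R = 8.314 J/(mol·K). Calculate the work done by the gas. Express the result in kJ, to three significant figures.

W ≈ -2.89 kJ

Isobaric: W = P ΔV = nR ΔT.
W = (1.46)(8.314)(331 − 569) = -2889 J.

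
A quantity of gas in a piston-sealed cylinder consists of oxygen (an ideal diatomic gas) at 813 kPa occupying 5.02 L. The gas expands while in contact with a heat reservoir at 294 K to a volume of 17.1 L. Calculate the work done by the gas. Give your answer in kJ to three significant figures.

W ≈ 5.00 kJ

Isothermal: W = nRT ln(V₂/V₁) = P₁V₁ ln(V₂/V₁).
P₁V₁ = (813 kPa)(5.02 L) = 4081 J.
W = 4081 × ln(17.1/5.02) = 4081 × 1.226
W_by_gas = 5002 J.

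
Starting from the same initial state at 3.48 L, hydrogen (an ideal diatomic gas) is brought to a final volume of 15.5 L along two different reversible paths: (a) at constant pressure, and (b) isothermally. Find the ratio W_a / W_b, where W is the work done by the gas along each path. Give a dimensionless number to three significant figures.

W_a / W_b ≈ 2.31

Path (a) isobaric: W = P₁(V₂ − V₁) → W_a/(P₁V₁) = 3.454.
Path (b) isothermal: W = P₁V₁ ln(V₂/V₁) → W_b/(P₁V₁) = 1.494.
W_a / W_b = 3.454 / 1.494 = 2.312.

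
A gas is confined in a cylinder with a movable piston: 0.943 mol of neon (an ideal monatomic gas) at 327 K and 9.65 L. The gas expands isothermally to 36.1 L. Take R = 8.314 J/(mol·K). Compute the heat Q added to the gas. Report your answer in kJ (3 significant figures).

Q ≈ 3.38 kJ

Isothermal ⇒ ΔU = 0, so Q = W = nRT ln(V₂/V₁).
Q = (0.943)(8.314)(327) ln(36.1/9.65) = 2564 × 1.319 = 3382 J.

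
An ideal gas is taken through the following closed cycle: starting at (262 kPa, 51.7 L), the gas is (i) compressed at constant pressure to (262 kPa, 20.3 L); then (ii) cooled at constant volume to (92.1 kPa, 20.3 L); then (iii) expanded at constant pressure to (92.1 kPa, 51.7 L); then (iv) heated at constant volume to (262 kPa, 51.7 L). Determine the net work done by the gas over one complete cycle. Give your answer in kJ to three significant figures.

Constant-volume legs do no work.
W(i) = (262)(20.3 − 51.7) = -8227 J; W(iii) = (92.1)(51.7 − 20.3) = 2892 J.
W_net = -8227 + 2892 = -5335 J (the counter-clockwise enclosed area).

W_net ≈ -5.33 kJ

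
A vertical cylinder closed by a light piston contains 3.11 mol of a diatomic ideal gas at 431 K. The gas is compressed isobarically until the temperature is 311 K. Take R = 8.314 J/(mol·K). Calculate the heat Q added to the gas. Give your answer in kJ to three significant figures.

Isobaric: W = nRΔT = (3.11)(8.314)(-120) = -3103 J.
ΔU = nCᵥΔT with Cᵥ = 5R/2: ΔU = (3.11)(20.79)(-120) = -7757 J.
Q = ΔU + W = -7757 − 3103 = -10860 J.

Q ≈ -10.9 kJ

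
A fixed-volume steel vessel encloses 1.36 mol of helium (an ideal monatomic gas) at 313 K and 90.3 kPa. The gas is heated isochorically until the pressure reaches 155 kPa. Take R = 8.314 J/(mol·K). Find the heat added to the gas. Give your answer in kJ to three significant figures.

Constant volume ⇒ W = 0, so Q = ΔU = nCᵥΔT with Cᵥ = 3R/2 = 12.47 J/(mol·K).
At constant V, T₂/T₁ = P₂/P₁ ⇒ ΔT = T₁(P₂/P₁ − 1) = 313·(155/90.3 − 1) = 224.3 K.
ΔU = (1.36)(12.47)(224.3) = 3804 J.

Q ≈ 3.80 kJ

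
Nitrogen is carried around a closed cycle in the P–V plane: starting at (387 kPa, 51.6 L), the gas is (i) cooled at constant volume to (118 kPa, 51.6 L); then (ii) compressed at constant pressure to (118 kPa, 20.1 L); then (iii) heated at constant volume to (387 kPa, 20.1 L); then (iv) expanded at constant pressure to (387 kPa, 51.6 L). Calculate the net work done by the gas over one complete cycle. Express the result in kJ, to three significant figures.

W_net ≈ 8.47 kJ

Constant-volume legs do no work.
W(ii) = (118)(20.1 − 51.6) = -3717 J; W(iv) = (387)(51.6 − 20.1) = 12190 J.
W_net = -3717 + 12190 = 8474 J (the clockwise enclosed area).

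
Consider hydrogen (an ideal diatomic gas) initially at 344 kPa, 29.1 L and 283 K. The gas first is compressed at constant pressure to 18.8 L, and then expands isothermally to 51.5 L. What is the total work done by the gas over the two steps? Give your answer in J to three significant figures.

W_total ≈ 2970 J

Step 1 (isobaric): W = PΔV = (344 kPa)(18.8 − 29.1 L) = -3543 J.
After step 1: P = 344 kPa, V = 18.8 L, T = 182.8 K.
Step 2 (isothermal): W = P₁V₁ ln(V₂/V₁) = (6467) ln(51.5/18.8) = 6517 J.
W_total = -3543 + 6517 = 2974 J.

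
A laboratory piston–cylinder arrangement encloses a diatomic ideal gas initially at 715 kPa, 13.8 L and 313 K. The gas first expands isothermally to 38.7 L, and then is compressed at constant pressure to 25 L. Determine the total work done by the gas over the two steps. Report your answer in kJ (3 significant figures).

Step 1 (isothermal): W = P₁V₁ ln(V₂/V₁) = (9867) ln(38.7/13.8) = 10175 J.
After step 1: P = 255 kPa, V = 38.7 L, T = 313 K.
Step 2 (isobaric): W = PΔV = (255 kPa)(25 − 38.7 L) = -3493 J.
W_total = 10175 − 3493 = 6682 J.

W_total ≈ 6.68 kJ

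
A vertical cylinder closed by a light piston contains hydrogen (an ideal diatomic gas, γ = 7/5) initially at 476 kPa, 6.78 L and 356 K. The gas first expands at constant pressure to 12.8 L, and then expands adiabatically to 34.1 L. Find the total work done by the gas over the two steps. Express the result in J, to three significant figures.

W_total ≈ 7800 J

Step 1 (isobaric): W = PΔV = (476 kPa)(12.8 − 6.78 L) = 2866 J.
After step 1: P = 476 kPa, V = 12.8 L, T = 672.1 K.
Step 2 (adiabatic): W = (P₁V₁ − P₂V₂)/(γ−1) = (6093 − 4117)/0.4 = 4939 J.
W_total = 2866 + 4939 = 7805 J.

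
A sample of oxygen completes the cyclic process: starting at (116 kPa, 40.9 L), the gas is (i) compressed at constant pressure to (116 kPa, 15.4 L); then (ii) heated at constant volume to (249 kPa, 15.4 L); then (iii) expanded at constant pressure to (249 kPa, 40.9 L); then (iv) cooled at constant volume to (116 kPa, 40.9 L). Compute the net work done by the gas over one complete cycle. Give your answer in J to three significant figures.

Constant-volume legs do no work.
W(i) = (116)(15.4 − 40.9) = -2958 J; W(iii) = (249)(40.9 − 15.4) = 6350 J.
W_net = -2958 + 6350 = 3392 J (the clockwise enclosed area).

W_net ≈ 3390 J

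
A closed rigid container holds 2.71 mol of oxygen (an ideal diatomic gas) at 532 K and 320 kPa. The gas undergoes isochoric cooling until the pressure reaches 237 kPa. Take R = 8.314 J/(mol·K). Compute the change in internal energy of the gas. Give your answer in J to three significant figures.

Constant volume ⇒ W = 0, so Q = ΔU = nCᵥΔT with Cᵥ = 5R/2 = 20.79 J/(mol·K).
At constant V, T₂/T₁ = P₂/P₁ ⇒ ΔT = T₁(P₂/P₁ − 1) = 532·(237/320 − 1) = -138 K.
ΔU = (2.71)(20.79)(-138) = -7772 J.

ΔU ≈ -7770 J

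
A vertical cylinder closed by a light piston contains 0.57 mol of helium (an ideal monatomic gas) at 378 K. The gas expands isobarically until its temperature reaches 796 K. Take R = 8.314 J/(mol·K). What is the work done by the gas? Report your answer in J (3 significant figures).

W ≈ 1980 J

Isobaric: W = P ΔV = nR ΔT.
W = (0.57)(8.314)(796 − 378) = 1981 J.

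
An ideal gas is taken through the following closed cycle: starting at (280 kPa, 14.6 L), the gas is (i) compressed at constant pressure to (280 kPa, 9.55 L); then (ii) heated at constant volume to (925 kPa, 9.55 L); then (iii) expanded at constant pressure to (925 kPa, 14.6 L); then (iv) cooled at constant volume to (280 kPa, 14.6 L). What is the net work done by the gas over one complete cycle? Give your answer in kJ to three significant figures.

W_net ≈ 3.26 kJ

Constant-volume legs do no work.
W(i) = (280)(9.55 − 14.6) = -1414 J; W(iii) = (925)(14.6 − 9.55) = 4671 J.
W_net = -1414 + 4671 = 3257 J (the clockwise enclosed area).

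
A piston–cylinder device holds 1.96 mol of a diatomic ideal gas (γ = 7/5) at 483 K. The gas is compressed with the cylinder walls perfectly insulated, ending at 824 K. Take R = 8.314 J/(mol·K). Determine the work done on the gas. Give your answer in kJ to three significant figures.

Adiabatic ⇒ Q = 0, so W_by = −ΔU = nCᵥ(T₁ − T₂).
Cᵥ = 5R/2 = 20.79 J/(mol·K).
W = (1.96)(20.79)(483 − 824) = -13892 J.
Work on gas = −W_by = 13892 J.

W ≈ 13.9 kJ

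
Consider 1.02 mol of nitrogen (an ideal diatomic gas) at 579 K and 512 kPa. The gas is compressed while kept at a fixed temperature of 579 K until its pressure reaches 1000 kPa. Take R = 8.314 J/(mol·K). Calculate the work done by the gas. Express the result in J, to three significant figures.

W ≈ -3290 J

Isothermal process: W = nRT ln(V₂/V₁) = nRT ln(P₁/P₂).
W = (1.02)(8.314)(579) × ln(512/1000)
  = 4910 × ln(0.512) = 4910 × -0.6694
W_by_gas = -3287 J.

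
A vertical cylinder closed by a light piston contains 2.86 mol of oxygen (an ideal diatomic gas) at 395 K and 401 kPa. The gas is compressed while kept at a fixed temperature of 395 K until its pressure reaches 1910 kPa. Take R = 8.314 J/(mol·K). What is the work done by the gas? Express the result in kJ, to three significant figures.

W ≈ -14.7 kJ

Isothermal process: W = nRT ln(V₂/V₁) = nRT ln(P₁/P₂).
W = (2.86)(8.314)(395) × ln(401/1910)
  = 9392 × ln(0.2099) = 9392 × -1.561
W_by_gas = -14660 J.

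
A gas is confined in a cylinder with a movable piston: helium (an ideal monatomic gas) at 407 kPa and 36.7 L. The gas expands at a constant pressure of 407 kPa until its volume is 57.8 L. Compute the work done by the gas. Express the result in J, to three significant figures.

Isobaric: W = P ΔV.
W = (407 kPa)(57.8 − 36.7 L) = (407)(21.1) = 8588 J.

W ≈ 8590 J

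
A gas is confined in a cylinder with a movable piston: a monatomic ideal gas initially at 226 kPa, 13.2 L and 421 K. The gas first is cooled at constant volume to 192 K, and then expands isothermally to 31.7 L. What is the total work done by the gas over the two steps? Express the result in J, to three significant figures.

W_total ≈ 1190 J

Step 1 (isochoric): W = 0 (constant volume).
After step 1: P = 103.1 kPa (V unchanged).
Step 2 (isothermal): W = P₁V₁ ln(V₂/V₁) = (1361) ln(31.7/13.2) = 1192 J.
W_total = 0 + 1192 = 1192 J.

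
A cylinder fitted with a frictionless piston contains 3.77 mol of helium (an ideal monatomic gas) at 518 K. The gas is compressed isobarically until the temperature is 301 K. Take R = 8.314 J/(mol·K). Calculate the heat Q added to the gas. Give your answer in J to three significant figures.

Q ≈ -17000 J

Isobaric: W = nRΔT = (3.77)(8.314)(-217) = -6802 J.
ΔU = nCᵥΔT with Cᵥ = 3R/2: ΔU = (3.77)(12.47)(-217) = -10202 J.
Q = ΔU + W = -10202 − 6802 = -17004 J.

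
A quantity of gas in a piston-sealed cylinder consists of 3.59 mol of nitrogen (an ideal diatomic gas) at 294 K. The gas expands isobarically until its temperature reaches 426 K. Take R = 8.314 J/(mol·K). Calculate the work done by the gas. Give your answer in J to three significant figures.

W ≈ 3940 J

Isobaric: W = P ΔV = nR ΔT.
W = (3.59)(8.314)(426 − 294) = 3940 J.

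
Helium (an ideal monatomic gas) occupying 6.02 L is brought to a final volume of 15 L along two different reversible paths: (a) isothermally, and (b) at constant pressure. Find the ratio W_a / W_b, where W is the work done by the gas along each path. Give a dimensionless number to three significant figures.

Path (a) isothermal: W = P₁V₁ ln(V₂/V₁) → W_a/(P₁V₁) = 0.913.
Path (b) isobaric: W = P₁(V₂ − V₁) → W_b/(P₁V₁) = 1.492.
W_a / W_b = 0.913 / 1.492 = 0.612.

W_a / W_b ≈ 0.612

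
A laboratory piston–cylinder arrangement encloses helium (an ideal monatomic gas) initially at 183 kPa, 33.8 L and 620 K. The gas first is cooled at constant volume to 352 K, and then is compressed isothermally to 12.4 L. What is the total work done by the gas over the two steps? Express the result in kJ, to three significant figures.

Step 1 (isochoric): W = 0 (constant volume).
After step 1: P = 103.9 kPa (V unchanged).
Step 2 (isothermal): W = P₁V₁ ln(V₂/V₁) = (3512) ln(12.4/33.8) = -3521 J.
W_total = 0 − 3521 = -3521 J.

W_total ≈ -3.52 kJ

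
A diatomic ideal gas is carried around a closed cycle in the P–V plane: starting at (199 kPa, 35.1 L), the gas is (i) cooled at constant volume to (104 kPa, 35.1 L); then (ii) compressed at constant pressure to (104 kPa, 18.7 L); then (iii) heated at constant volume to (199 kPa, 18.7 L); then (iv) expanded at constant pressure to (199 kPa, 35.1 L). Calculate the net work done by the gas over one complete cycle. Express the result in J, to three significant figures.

W_net ≈ 1560 J

Constant-volume legs do no work.
W(ii) = (104)(18.7 − 35.1) = -1706 J; W(iv) = (199)(35.1 − 18.7) = 3264 J.
W_net = -1706 + 3264 = 1558 J (the clockwise enclosed area).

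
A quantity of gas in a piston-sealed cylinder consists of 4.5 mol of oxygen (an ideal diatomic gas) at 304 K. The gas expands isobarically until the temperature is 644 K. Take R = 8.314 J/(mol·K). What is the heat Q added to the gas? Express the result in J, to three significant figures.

Isobaric: W = nRΔT = (4.5)(8.314)(340) = 12720 J.
ΔU = nCᵥΔT with Cᵥ = 5R/2: ΔU = (4.5)(20.79)(340) = 31801 J.
Q = ΔU + W = 31801 + 12720 = 44521 J.

Q ≈ 44500 J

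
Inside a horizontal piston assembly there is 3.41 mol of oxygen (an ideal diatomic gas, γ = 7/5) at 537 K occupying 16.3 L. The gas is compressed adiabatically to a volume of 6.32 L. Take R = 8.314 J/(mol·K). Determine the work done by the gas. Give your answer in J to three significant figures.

W ≈ -17500 J

Adiabatic: TV^(γ−1) = const with γ = 7/5.
T₂ = T₁ (V₁/V₂)^(γ−1) = 537 × (16.3/6.32)^0.4 = 537 × 1.461 = 784.4 K.
W_by = nCᵥ(T₁ − T₂) = (3.41)(20.79)(537 − 784.4) = -17538 J.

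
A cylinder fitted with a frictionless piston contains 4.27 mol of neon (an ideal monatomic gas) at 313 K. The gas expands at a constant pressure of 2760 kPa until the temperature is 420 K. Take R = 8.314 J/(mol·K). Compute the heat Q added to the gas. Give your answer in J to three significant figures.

Isobaric: W = nRΔT = (4.27)(8.314)(107) = 3799 J.
ΔU = nCᵥΔT with Cᵥ = 3R/2: ΔU = (4.27)(12.47)(107) = 5698 J.
Q = ΔU + W = 5698 + 3799 = 9496 J.

Q ≈ 9500 J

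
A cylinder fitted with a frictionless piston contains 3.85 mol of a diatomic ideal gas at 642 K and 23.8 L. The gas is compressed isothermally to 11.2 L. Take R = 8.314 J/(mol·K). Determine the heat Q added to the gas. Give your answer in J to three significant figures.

Isothermal ⇒ ΔU = 0, so Q = W = nRT ln(V₂/V₁).
Q = (3.85)(8.314)(642) ln(11.2/23.8) = 20550 × -0.7538 = -15490 J.

Q ≈ -15500 J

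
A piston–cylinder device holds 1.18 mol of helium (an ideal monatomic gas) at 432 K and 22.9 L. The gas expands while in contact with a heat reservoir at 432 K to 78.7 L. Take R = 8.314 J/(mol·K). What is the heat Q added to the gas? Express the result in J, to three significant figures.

Q ≈ 5230 J

Isothermal ⇒ ΔU = 0, so Q = W = nRT ln(V₂/V₁).
Q = (1.18)(8.314)(432) ln(78.7/22.9) = 4238 × 1.235 = 5232 J.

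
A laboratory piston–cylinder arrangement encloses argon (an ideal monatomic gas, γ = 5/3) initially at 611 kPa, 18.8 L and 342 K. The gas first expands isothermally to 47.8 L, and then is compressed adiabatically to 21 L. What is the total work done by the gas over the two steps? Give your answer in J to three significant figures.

W_total ≈ -1870 J

Step 1 (isothermal): W = P₁V₁ ln(V₂/V₁) = (11487) ln(47.8/18.8) = 10719 J.
After step 1: P = 240.3 kPa, V = 47.8 L, T = 342 K.
Step 2 (adiabatic): W = (P₁V₁ − P₂V₂)/(γ−1) = (11487 − 19876)/0.667 = -12584 J.
W_total = 10719 − 12584 = -1865 J.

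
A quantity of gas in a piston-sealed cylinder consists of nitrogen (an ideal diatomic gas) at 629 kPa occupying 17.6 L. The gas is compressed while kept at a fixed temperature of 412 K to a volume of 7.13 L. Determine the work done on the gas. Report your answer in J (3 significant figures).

W ≈ 10000 J

Isothermal: W = nRT ln(V₂/V₁) = P₁V₁ ln(V₂/V₁).
P₁V₁ = (629 kPa)(17.6 L) = 11070 J.
W = 11070 × ln(7.13/17.6) = 11070 × -0.9036
W_by_gas = -10003 J; work on gas = −W_by = 10003 J.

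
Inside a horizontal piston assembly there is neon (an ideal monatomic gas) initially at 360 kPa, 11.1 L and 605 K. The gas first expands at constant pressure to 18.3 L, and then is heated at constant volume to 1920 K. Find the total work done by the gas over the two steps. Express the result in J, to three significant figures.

W_total ≈ 2590 J

Step 1 (isobaric): W = PΔV = (360 kPa)(18.3 − 11.1 L) = 2592 J.
Step 2 (isochoric): W = 0 (constant volume).
W_total = 2592 + 0 = 2592 J.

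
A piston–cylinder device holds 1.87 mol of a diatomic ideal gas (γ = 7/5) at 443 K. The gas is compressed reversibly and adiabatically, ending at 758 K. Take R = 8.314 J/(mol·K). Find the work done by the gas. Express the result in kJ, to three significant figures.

Adiabatic ⇒ Q = 0, so W_by = −ΔU = nCᵥ(T₁ − T₂).
Cᵥ = 5R/2 = 20.79 J/(mol·K).
W = (1.87)(20.79)(443 − 758) = -12243 J.

W ≈ -12.2 kJ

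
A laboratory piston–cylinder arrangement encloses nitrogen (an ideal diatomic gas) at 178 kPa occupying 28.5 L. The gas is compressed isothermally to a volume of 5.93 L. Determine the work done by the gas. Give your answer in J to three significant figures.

Isothermal: W = nRT ln(V₂/V₁) = P₁V₁ ln(V₂/V₁).
P₁V₁ = (178 kPa)(28.5 L) = 5073 J.
W = 5073 × ln(5.93/28.5) = 5073 × -1.57
W_by_gas = -7964 J.

W ≈ -7960 J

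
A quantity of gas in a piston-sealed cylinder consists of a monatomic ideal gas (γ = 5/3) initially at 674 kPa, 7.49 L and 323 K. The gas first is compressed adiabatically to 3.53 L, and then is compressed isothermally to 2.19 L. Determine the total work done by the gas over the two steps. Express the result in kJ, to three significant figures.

W_total ≈ -8.91 kJ

Step 1 (adiabatic): W = (P₁V₁ − P₂V₂)/(γ−1) = (5048 − 8336)/0.667 = -4931 J.
After step 1: P = 2361 kPa, V = 3.53 L, T = 533.3 K.
Step 2 (isothermal): W = P₁V₁ ln(V₂/V₁) = (8336) ln(2.19/3.53) = -3979 J.
W_total = -4931 − 3979 = -8911 J.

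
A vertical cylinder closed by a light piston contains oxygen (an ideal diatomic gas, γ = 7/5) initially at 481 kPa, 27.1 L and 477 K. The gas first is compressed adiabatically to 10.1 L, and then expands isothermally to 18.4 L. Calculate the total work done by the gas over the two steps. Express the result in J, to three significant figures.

Step 1 (adiabatic): W = (P₁V₁ − P₂V₂)/(γ−1) = (13035 − 19345)/0.4 = -15775 J.
After step 1: P = 1915 kPa, V = 10.1 L, T = 707.9 K.
Step 2 (isothermal): W = P₁V₁ ln(V₂/V₁) = (19345) ln(18.4/10.1) = 11604 J.
W_total = -15775 + 11604 = -4172 J.

W_total ≈ -4170 J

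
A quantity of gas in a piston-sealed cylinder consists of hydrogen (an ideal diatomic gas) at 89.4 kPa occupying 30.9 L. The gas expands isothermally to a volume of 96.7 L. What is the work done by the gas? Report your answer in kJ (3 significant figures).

Isothermal: W = nRT ln(V₂/V₁) = P₁V₁ ln(V₂/V₁).
P₁V₁ = (89.4 kPa)(30.9 L) = 2762 J.
W = 2762 × ln(96.7/30.9) = 2762 × 1.141
W_by_gas = 3152 J.

W ≈ 3.15 kJ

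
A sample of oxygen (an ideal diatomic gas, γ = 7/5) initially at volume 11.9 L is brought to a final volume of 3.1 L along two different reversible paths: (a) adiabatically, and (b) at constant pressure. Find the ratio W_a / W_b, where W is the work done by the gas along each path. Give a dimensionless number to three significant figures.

W_a / W_b ≈ 2.41

Path (a) adiabatic: W = P₁V₁(1 − (V₁/V₂)^(γ−1))/(γ−1) → W_a/(P₁V₁) = -1.782.
Path (b) isobaric: W = P₁(V₂ − V₁) → W_b/(P₁V₁) = -0.7395.
W_a / W_b = -1.782 / -0.7395 = 2.409.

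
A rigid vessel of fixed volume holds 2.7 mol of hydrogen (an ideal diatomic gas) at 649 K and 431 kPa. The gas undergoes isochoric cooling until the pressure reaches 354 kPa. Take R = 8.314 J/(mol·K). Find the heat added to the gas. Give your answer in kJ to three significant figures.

Q ≈ -6.51 kJ

Constant volume ⇒ W = 0, so Q = ΔU = nCᵥΔT with Cᵥ = 5R/2 = 20.79 J/(mol·K).
At constant V, T₂/T₁ = P₂/P₁ ⇒ ΔT = T₁(P₂/P₁ − 1) = 649·(354/431 − 1) = -115.9 K.
ΔU = (2.7)(20.79)(-115.9) = -6507 J.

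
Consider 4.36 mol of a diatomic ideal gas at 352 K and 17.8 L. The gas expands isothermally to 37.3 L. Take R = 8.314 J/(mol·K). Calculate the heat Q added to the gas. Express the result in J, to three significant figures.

Isothermal ⇒ ΔU = 0, so Q = W = nRT ln(V₂/V₁).
Q = (4.36)(8.314)(352) ln(37.3/17.8) = 12760 × 0.7398 = 9440 J.

Q ≈ 9440 J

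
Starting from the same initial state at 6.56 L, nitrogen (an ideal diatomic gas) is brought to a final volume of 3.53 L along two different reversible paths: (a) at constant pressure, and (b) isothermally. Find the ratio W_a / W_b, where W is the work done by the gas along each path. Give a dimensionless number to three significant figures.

Path (a) isobaric: W = P₁(V₂ − V₁) → W_a/(P₁V₁) = -0.4619.
Path (b) isothermal: W = P₁V₁ ln(V₂/V₁) → W_b/(P₁V₁) = -0.6197.
W_a / W_b = -0.4619 / -0.6197 = 0.7454.

W_a / W_b ≈ 0.745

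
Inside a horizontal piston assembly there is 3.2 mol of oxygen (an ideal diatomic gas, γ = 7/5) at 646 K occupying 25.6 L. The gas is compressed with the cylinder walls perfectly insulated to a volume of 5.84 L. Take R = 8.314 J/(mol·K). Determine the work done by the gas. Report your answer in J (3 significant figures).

W ≈ -34600 J

Adiabatic: TV^(γ−1) = const with γ = 7/5.
T₂ = T₁ (V₁/V₂)^(γ−1) = 646 × (25.6/5.84)^0.4 = 646 × 1.806 = 1167 K.
W_by = nCᵥ(T₁ − T₂) = (3.2)(20.79)(646 − 1167) = -34634 J.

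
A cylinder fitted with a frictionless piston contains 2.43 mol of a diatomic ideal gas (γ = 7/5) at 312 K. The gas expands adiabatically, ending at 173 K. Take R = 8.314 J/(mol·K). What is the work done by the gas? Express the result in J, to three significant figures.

Adiabatic ⇒ Q = 0, so W_by = −ΔU = nCᵥ(T₁ − T₂).
Cᵥ = 5R/2 = 20.79 J/(mol·K).
W = (2.43)(20.79)(312 − 173) = 7021 J.

W ≈ 7020 J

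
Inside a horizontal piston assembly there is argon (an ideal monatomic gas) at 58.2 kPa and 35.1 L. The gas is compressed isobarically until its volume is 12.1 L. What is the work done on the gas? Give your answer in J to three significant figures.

W ≈ 1340 J

Isobaric: W = P ΔV.
W = (58.2 kPa)(12.1 − 35.1 L) = (58.2)(-23) = -1339 J.
Work on gas = −W_by = 1339 J.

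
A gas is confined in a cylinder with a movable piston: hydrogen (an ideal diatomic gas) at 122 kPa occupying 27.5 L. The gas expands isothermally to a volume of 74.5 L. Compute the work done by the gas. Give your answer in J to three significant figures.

W ≈ 3340 J

Isothermal: W = nRT ln(V₂/V₁) = P₁V₁ ln(V₂/V₁).
P₁V₁ = (122 kPa)(27.5 L) = 3355 J.
W = 3355 × ln(74.5/27.5) = 3355 × 0.9966
W_by_gas = 3344 J.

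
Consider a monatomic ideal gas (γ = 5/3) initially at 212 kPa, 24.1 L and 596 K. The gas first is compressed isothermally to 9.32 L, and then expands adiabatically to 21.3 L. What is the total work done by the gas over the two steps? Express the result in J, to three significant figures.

Step 1 (isothermal): W = P₁V₁ ln(V₂/V₁) = (5109) ln(9.32/24.1) = -4854 J.
After step 1: P = 548.2 kPa, V = 9.32 L, T = 596 K.
Step 2 (adiabatic): W = (P₁V₁ − P₂V₂)/(γ−1) = (5109 − 2945)/0.667 = 3247 J.
W_total = -4854 + 3247 = -1607 J.

W_total ≈ -1610 J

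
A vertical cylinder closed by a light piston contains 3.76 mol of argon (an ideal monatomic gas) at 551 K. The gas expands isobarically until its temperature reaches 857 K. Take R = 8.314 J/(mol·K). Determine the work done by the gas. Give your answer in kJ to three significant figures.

W ≈ 9.57 kJ

Isobaric: W = P ΔV = nR ΔT.
W = (3.76)(8.314)(857 − 551) = 9566 J.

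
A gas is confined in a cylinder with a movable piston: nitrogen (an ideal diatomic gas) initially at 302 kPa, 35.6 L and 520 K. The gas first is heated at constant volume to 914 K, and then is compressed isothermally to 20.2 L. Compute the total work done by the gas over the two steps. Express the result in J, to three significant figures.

W_total ≈ -10700 J

Step 1 (isochoric): W = 0 (constant volume).
After step 1: P = 530.8 kPa (V unchanged).
Step 2 (isothermal): W = P₁V₁ ln(V₂/V₁) = (18897) ln(20.2/35.6) = -10708 J.
W_total = 0 − 10708 = -10708 J.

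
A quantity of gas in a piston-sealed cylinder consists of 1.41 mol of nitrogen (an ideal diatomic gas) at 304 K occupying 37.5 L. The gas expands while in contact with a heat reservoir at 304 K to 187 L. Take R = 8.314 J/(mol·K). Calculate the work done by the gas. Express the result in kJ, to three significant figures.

W ≈ 5.73 kJ

Isothermal: W = nRT ln(V₂/V₁).
W = (1.41)(8.314)(304) × ln(187/37.5)
  = 3564 × 1.607
W_by_gas = 5726 J.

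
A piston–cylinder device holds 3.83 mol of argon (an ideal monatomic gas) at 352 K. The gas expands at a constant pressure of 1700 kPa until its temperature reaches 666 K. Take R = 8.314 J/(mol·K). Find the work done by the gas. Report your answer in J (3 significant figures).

Isobaric: W = P ΔV = nR ΔT.
W = (3.83)(8.314)(666 − 352) = 9999 J.

W ≈ 10000 J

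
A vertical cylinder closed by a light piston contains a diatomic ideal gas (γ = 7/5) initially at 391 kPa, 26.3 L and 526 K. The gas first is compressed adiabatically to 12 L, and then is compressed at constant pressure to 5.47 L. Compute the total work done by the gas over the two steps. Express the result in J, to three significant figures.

W_total ≈ -17100 J

Step 1 (adiabatic): W = (P₁V₁ − P₂V₂)/(γ−1) = (10283 − 14075)/0.4 = -9479 J.
After step 1: P = 1173 kPa, V = 12 L, T = 719.9 K.
Step 2 (isobaric): W = PΔV = (1173 kPa)(5.47 − 12 L) = -7659 J.
W_total = -9479 − 7659 = -17138 J.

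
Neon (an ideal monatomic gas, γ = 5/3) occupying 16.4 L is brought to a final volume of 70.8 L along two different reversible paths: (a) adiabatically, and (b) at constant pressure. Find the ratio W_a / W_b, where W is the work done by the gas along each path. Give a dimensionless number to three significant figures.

Path (a) adiabatic: W = P₁V₁(1 − (V₁/V₂)^(γ−1))/(γ−1) → W_a/(P₁V₁) = 0.9342.
Path (b) isobaric: W = P₁(V₂ − V₁) → W_b/(P₁V₁) = 3.317.
W_a / W_b = 0.9342 / 3.317 = 0.2816.

W_a / W_b ≈ 0.282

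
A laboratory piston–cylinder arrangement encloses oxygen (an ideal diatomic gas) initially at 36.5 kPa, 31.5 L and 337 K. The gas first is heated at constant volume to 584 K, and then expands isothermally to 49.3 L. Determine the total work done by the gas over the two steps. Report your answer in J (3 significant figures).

W_total ≈ 892 J

Step 1 (isochoric): W = 0 (constant volume).
After step 1: P = 63.25 kPa (V unchanged).
Step 2 (isothermal): W = P₁V₁ ln(V₂/V₁) = (1992) ln(49.3/31.5) = 892.5 J.
W_total = 0 + 892.5 = 892.5 J.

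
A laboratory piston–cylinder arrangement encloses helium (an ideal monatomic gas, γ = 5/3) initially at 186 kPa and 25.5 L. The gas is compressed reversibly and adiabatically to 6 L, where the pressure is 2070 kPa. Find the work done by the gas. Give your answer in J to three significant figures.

W ≈ -11500 J

Adiabatic: W = (P₁V₁ − P₂V₂)/(γ − 1) with γ = 5/3.
P₁V₁ = 4743 J, P₂V₂ = 12420 J.
W = (4743 − 12420) / 0.6667 = -11515 J.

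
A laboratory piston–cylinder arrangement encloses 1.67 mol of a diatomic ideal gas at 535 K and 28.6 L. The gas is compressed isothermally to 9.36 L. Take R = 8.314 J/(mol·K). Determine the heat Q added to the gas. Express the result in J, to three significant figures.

Isothermal ⇒ ΔU = 0, so Q = W = nRT ln(V₂/V₁).
Q = (1.67)(8.314)(535) ln(9.36/28.6) = 7428 × -1.117 = -8297 J.

Q ≈ -8300 J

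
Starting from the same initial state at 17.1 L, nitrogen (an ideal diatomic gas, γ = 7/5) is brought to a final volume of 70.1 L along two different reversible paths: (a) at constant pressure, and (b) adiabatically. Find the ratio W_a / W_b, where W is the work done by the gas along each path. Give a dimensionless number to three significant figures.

W_a / W_b ≈ 2.87

Path (a) isobaric: W = P₁(V₂ − V₁) → W_a/(P₁V₁) = 3.099.
Path (b) adiabatic: W = P₁V₁(1 − (V₁/V₂)^(γ−1))/(γ−1) → W_b/(P₁V₁) = 1.078.
W_a / W_b = 3.099 / 1.078 = 2.875.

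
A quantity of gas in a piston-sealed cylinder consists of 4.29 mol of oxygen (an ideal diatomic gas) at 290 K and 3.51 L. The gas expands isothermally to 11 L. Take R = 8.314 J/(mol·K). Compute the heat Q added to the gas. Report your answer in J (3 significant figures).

Isothermal ⇒ ΔU = 0, so Q = W = nRT ln(V₂/V₁).
Q = (4.29)(8.314)(290) ln(11/3.51) = 10343 × 1.142 = 11815 J.

Q ≈ 11800 J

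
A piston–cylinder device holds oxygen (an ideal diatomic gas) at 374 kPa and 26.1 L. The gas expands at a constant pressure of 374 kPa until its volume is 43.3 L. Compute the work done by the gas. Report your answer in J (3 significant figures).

W ≈ 6430 J

Isobaric: W = P ΔV.
W = (374 kPa)(43.3 − 26.1 L) = (374)(17.2) = 6433 J.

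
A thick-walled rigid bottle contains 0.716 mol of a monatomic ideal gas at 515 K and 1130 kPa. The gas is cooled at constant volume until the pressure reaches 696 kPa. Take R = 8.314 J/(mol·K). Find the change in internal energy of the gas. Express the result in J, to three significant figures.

Constant volume ⇒ W = 0, so Q = ΔU = nCᵥΔT with Cᵥ = 3R/2 = 12.47 J/(mol·K).
At constant V, T₂/T₁ = P₂/P₁ ⇒ ΔT = T₁(P₂/P₁ − 1) = 515·(696/1130 − 1) = -197.8 K.
ΔU = (0.716)(12.47)(-197.8) = -1766 J.

ΔU ≈ -1770 J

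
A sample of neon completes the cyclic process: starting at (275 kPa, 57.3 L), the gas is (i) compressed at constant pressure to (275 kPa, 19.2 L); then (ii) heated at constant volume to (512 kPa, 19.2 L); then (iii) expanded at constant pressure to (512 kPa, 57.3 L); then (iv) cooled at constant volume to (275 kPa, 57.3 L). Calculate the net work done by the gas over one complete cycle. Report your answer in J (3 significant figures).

Constant-volume legs do no work.
W(i) = (275)(19.2 − 57.3) = -10477 J; W(iii) = (512)(57.3 − 19.2) = 19507 J.
W_net = -10477 + 19507 = 9030 J (the clockwise enclosed area).

W_net ≈ 9030 J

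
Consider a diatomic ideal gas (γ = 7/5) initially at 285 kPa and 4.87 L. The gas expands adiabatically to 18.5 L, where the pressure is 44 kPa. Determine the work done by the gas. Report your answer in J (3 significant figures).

Adiabatic: W = (P₁V₁ − P₂V₂)/(γ − 1) with γ = 7/5.
P₁V₁ = 1388 J, P₂V₂ = 814 J.
W = (1388 − 814) / 0.4 = 1435 J.

W ≈ 1430 J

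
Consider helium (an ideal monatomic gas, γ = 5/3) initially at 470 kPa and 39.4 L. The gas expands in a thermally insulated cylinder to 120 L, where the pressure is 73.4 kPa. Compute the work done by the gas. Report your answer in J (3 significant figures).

Adiabatic: W = (P₁V₁ − P₂V₂)/(γ − 1) with γ = 5/3.
P₁V₁ = 18518 J, P₂V₂ = 8808 J.
W = (18518 − 8808) / 0.6667 = 14565 J.

W ≈ 14600 J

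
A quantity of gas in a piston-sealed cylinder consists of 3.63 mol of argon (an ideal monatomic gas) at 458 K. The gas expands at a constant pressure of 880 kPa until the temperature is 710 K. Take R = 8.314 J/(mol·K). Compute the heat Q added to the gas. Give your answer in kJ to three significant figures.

Isobaric: W = nRΔT = (3.63)(8.314)(252) = 7605 J.
ΔU = nCᵥΔT with Cᵥ = 3R/2: ΔU = (3.63)(12.47)(252) = 11408 J.
Q = ΔU + W = 11408 + 7605 = 19013 J.

Q ≈ 19.0 kJ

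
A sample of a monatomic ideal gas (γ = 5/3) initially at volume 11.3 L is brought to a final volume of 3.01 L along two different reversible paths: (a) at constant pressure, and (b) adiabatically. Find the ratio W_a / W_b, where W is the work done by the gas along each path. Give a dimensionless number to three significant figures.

W_a / W_b ≈ 0.346

Path (a) isobaric: W = P₁(V₂ − V₁) → W_a/(P₁V₁) = -0.7336.
Path (b) adiabatic: W = P₁V₁(1 − (V₁/V₂)^(γ−1))/(γ−1) → W_b/(P₁V₁) = -2.123.
W_a / W_b = -0.7336 / -2.123 = 0.3455.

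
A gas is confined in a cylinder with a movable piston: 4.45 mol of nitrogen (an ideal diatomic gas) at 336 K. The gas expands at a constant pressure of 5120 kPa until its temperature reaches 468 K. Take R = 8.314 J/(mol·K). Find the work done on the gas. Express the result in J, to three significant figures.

W ≈ -4880 J

Isobaric: W = P ΔV = nR ΔT.
W = (4.45)(8.314)(468 − 336) = 4884 J.
Work on gas = −W_by = -4884 J.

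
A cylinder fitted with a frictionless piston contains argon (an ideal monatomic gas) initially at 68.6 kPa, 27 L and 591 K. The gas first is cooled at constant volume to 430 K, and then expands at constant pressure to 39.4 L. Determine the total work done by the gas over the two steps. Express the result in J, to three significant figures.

W_total ≈ 619 J

Step 1 (isochoric): W = 0 (constant volume).
After step 1: P = 49.91 kPa (V unchanged).
Step 2 (isobaric): W = PΔV = (49.91 kPa)(39.4 − 27 L) = 618.9 J.
W_total = 0 + 618.9 = 618.9 J.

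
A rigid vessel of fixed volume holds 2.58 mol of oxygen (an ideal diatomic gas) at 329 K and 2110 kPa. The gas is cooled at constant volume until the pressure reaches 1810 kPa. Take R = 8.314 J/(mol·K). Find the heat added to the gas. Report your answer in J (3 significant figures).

Constant volume ⇒ W = 0, so Q = ΔU = nCᵥΔT with Cᵥ = 5R/2 = 20.79 J/(mol·K).
At constant V, T₂/T₁ = P₂/P₁ ⇒ ΔT = T₁(P₂/P₁ − 1) = 329·(1810/2110 − 1) = -46.78 K.
ΔU = (2.58)(20.79)(-46.78) = -2508 J.

Q ≈ -2510 J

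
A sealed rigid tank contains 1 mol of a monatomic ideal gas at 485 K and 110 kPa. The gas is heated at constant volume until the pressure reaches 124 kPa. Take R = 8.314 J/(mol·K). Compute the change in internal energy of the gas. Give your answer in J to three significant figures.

Constant volume ⇒ W = 0, so Q = ΔU = nCᵥΔT with Cᵥ = 3R/2 = 12.47 J/(mol·K).
At constant V, T₂/T₁ = P₂/P₁ ⇒ ΔT = T₁(P₂/P₁ − 1) = 485·(124/110 − 1) = 61.73 K.
ΔU = (1)(12.47)(61.73) = 769.8 J.

ΔU ≈ 770 J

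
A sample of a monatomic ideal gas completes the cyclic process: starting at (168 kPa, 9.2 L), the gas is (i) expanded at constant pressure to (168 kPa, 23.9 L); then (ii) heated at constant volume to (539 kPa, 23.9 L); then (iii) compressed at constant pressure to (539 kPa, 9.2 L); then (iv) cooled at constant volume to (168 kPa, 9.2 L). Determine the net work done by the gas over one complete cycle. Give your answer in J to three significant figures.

W_net ≈ -5450 J

Constant-volume legs do no work.
W(i) = (168)(23.9 − 9.2) = 2470 J; W(iii) = (539)(9.2 − 23.9) = -7923 J.
W_net = 2470 − 7923 = -5454 J (the counter-clockwise enclosed area).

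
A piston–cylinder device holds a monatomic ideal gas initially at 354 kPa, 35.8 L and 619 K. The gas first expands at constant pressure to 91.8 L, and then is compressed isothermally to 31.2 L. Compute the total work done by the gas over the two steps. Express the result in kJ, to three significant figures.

W_total ≈ -15.2 kJ

Step 1 (isobaric): W = PΔV = (354 kPa)(91.8 − 35.8 L) = 19824 J.
After step 1: P = 354 kPa, V = 91.8 L, T = 1587 K.
Step 2 (isothermal): W = P₁V₁ ln(V₂/V₁) = (32497) ln(31.2/91.8) = -35071 J.
W_total = 19824 − 35071 = -15247 J.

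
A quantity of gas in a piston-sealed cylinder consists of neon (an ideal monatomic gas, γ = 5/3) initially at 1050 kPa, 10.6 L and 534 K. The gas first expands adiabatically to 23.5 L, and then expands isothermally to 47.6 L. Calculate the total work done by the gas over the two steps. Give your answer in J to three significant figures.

W_total ≈ 11500 J

Step 1 (adiabatic): W = (P₁V₁ − P₂V₂)/(γ−1) = (11130 − 6546)/0.667 = 6876 J.
After step 1: P = 278.6 kPa, V = 23.5 L, T = 314.1 K.
Step 2 (isothermal): W = P₁V₁ ln(V₂/V₁) = (6546) ln(47.6/23.5) = 4620 J.
W_total = 6876 + 4620 = 11496 J.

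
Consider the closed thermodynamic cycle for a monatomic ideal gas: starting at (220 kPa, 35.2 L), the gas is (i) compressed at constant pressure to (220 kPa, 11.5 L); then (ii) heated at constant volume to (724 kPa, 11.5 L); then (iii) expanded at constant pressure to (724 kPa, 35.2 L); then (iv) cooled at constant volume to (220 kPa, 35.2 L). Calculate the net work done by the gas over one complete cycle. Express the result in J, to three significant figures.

Constant-volume legs do no work.
W(i) = (220)(11.5 − 35.2) = -5214 J; W(iii) = (724)(35.2 − 11.5) = 17159 J.
W_net = -5214 + 17159 = 11945 J (the clockwise enclosed area).

W_net ≈ 11900 J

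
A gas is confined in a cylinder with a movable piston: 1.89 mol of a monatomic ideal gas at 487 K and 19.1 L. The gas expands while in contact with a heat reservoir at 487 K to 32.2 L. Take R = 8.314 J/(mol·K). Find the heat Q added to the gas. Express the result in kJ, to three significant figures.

Isothermal ⇒ ΔU = 0, so Q = W = nRT ln(V₂/V₁).
Q = (1.89)(8.314)(487) ln(32.2/19.1) = 7652 × 0.5223 = 3997 J.

Q ≈ 4.00 kJ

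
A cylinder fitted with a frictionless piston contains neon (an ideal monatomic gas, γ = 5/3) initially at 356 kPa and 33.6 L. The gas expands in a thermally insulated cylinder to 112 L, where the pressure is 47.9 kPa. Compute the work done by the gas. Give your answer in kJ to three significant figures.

Adiabatic: W = (P₁V₁ − P₂V₂)/(γ − 1) with γ = 5/3.
P₁V₁ = 11962 J, P₂V₂ = 5365 J.
W = (11962 − 5365) / 0.6667 = 9895 J.

W ≈ 9.90 kJ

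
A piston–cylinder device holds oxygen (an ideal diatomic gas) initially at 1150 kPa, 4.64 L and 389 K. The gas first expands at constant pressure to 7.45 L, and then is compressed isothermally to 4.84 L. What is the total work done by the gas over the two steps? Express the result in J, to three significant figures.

Step 1 (isobaric): W = PΔV = (1150 kPa)(7.45 − 4.64 L) = 3232 J.
After step 1: P = 1150 kPa, V = 7.45 L, T = 624.6 K.
Step 2 (isothermal): W = P₁V₁ ln(V₂/V₁) = (8568) ln(4.84/7.45) = -3695 J.
W_total = 3232 − 3695 = -463.7 J.

W_total ≈ -464 J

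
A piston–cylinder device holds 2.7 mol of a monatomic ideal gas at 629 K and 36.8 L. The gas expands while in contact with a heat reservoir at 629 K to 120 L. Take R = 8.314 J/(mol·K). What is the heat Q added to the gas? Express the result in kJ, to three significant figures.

Isothermal ⇒ ΔU = 0, so Q = W = nRT ln(V₂/V₁).
Q = (2.7)(8.314)(629) ln(120/36.8) = 14120 × 1.182 = 16689 J.

Q ≈ 16.7 kJ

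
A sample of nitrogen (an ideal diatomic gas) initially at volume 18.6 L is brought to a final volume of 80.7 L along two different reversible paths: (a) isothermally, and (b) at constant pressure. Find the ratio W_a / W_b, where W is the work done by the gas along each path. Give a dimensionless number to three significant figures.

W_a / W_b ≈ 0.440

Path (a) isothermal: W = P₁V₁ ln(V₂/V₁) → W_a/(P₁V₁) = 1.468.
Path (b) isobaric: W = P₁(V₂ − V₁) → W_b/(P₁V₁) = 3.339.
W_a / W_b = 1.468 / 3.339 = 0.4396.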